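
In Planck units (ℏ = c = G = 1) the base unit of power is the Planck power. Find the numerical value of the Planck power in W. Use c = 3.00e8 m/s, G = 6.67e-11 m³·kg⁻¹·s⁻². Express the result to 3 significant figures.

3.64e52 W

P_P = c⁵/G
  = 2.43e42 / 6.67e-11
  = 3.64e52 W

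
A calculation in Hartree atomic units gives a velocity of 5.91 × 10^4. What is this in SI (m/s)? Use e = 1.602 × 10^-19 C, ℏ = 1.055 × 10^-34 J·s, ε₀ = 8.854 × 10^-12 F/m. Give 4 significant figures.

One atomic unit of velocity: v_au = e²/(4πε₀ℏ) = 2.186 × 10^6 m/s.
5.91 × 10^4 × 2.186 × 10^6 m/s = 1.292 × 10^11 m/s

1.292 × 10^11 m/s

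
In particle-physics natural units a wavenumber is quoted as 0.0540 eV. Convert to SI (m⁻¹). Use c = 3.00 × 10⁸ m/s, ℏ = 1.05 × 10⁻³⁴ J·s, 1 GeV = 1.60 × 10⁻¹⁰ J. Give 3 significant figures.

Inverse length is [E]/(ℏc).
1 GeV → 1/(ℏc) × (1 GeV in J) = 5.08 × 10¹⁵ m⁻¹.
Convert the energy scale: 0.0540 eV = 5.40 × 10⁻¹¹ GeV.
Result: 5.40 × 10⁻¹¹ × 5.08 × 10¹⁵ = 2.74 × 10⁵ m⁻¹.

2.74 × 10⁵ m⁻¹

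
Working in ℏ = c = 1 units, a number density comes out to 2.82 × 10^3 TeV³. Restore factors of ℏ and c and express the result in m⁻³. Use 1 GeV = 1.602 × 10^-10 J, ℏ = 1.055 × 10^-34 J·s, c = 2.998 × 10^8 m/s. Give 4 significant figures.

3.664 × 10^59 m⁻³

Number density is [L]⁻³ = [E]³/(ℏc)³.
1 GeV³ → 1/(ℏc)³ × (1 GeV in J)³ = 1.299 × 10^47 m⁻³.
Convert the energy scale: 2.82 × 10^3 TeV³ = 2.82 × 10^12 GeV³.
Result: 2.82 × 10^12 × 1.299 × 10^47 = 3.664 × 10^59 m⁻³.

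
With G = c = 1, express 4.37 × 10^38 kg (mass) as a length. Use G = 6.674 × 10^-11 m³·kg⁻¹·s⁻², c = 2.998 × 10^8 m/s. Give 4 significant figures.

3.245 × 10^11 m

In G = c = 1 units mass has dimensions of length; the conversion factor is G/c².
4.37 × 10^38 kg × (G/c²) = 3.245 × 10^11 m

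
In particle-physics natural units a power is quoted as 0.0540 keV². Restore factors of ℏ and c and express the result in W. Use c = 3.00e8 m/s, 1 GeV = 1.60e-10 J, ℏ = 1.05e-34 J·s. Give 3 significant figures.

13.2 W

Power is [E]/[T] = [E]²/ℏ.
1 GeV² → 1/ℏ × (1 GeV in J)² = 2.44e14 W.
Convert the energy scale: 0.0540 keV² = 5.40e-14 GeV².
Result: 5.40e-14 × 2.44e14 = 13.2 W.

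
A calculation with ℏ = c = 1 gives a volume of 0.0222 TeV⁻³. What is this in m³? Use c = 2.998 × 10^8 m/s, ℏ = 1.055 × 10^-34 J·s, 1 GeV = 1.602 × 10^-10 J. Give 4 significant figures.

Volume is [L]³ = [E]⁻³·(ℏc)³.
1 GeV⁻³ → (ℏc)³ × (1 GeV in J)⁻³ = 7.696 × 10^-48 m³.
Convert the energy scale: 0.0222 TeV⁻³ = 2.22 × 10^-11 GeV⁻³.
Result: 2.22 × 10^-11 × 7.696 × 10^-48 = 1.709 × 10^-58 m³.

1.709 × 10^-58 m³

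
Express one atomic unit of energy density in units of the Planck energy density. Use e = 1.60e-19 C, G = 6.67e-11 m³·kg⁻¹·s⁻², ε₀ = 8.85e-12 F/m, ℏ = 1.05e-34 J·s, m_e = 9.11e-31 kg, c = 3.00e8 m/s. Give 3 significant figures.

atomic unit of energy density: u_au = E_h/a₀³ = m_e⁴e¹⁰/((4πε₀)⁵ℏ⁸) = 3.01e13 J/m³
Planck energy density: u_P = c⁷/(ℏG²) = 4.68e113 J/m³
ratio = 3.01e13 / 4.68e113 = 6.44e-101

6.44e-101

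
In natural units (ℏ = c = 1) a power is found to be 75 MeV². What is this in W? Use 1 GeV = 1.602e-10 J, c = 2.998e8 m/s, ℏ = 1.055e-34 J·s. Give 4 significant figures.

1.824e10 W

Power is [E]/[T] = [E]²/ℏ.
1 GeV² → 1/ℏ × (1 GeV in J)² = 2.433e14 W.
Convert the energy scale: 75 MeV² = 7.50e-5 GeV².
Result: 7.50e-5 × 2.433e14 = 1.824e10 W.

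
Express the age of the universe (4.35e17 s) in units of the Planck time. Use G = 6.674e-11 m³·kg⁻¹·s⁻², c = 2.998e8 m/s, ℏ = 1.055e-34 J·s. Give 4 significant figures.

Planck time: t_P = √(ℏG/c⁵) = 5.392e-44 s.
4.35e17 / 5.392e-44 = 8.068e60

8.068e60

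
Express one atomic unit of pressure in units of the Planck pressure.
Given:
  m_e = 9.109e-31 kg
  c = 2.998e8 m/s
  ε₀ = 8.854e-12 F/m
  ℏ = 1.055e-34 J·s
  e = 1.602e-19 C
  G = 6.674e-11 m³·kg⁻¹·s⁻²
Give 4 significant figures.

6.323e-101

atomic unit of pressure: P_au = E_h/a₀³ = m_e⁴e¹⁰/((4πε₀)⁵ℏ⁸) = 2.929e13 Pa
Planck pressure: p_P = c⁷/(ℏG²) = 4.632e113 Pa
ratio = 2.929e13 / 4.632e113 = 6.323e-101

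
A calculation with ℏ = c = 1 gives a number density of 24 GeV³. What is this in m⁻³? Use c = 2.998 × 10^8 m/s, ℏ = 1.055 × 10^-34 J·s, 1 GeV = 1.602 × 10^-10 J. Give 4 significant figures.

Number density is [L]⁻³ = [E]³/(ℏc)³.
1 GeV³ → 1/(ℏc)³ × (1 GeV in J)³ = 1.299 × 10^47 m⁻³.
Result: 24 × 1.299 × 10^47 = 3.119 × 10^48 m⁻³.

3.119 × 10^48 m⁻³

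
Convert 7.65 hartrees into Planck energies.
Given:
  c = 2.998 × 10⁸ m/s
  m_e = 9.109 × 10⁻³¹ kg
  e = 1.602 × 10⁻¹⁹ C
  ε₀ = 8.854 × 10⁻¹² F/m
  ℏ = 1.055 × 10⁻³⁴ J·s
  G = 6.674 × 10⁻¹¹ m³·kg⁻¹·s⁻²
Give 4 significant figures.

hartree: E_h = m_e e⁴/(4πε₀ℏ)² = 4.354 × 10⁻¹⁸ J
Planck energy: E_P = √(ℏc⁵/G) = 1.957 × 10⁹ J
7.65 × 4.354 × 10⁻¹⁸ / 1.957 × 10⁹ = 1.702 × 10⁻²⁶

1.702 × 10⁻²⁶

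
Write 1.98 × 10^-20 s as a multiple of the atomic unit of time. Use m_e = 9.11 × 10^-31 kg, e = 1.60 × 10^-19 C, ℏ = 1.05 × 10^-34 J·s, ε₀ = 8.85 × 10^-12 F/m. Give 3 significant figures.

8.26 × 10^-4

atomic unit of time: τ_au = (4πε₀)²ℏ³/(m_e e⁴) = 2.40 × 10^-17 s.
1.98 × 10^-20 / 2.40 × 10^-17 = 8.26 × 10^-4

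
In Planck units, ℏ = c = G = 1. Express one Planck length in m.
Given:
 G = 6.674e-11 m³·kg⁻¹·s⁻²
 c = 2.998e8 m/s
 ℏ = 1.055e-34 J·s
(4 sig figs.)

1.616e-35 m

From ℏ = c = G = 1 the length scale is ℓ_P = √(ℏG/c³).
  = √(2.613e-70)
  = 1.616e-35 m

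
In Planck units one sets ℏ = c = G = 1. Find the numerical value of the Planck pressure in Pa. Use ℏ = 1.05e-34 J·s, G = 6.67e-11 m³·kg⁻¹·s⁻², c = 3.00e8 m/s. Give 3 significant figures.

4.68e113 Pa

p_P = c⁷/(ℏG²)
  = 2.19e59 / 4.67e-55
  = 4.68e113 Pa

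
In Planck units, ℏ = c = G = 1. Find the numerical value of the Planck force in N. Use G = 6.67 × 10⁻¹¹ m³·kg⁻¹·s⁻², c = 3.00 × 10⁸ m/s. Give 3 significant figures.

1.21 × 10⁴⁴ N

Dimensional analysis gives F_P = c⁴/G.
  = 8.10 × 10³³ / 6.67 × 10⁻¹¹
  = 1.21 × 10⁴⁴ N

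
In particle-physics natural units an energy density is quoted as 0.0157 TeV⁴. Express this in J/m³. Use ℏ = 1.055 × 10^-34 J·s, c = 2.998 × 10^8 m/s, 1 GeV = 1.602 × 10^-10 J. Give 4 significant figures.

3.268 × 10^47 J/m³

[E]/[L]³ = [E]⁴/(ℏc)³; restore (ℏc)⁻³.
1 GeV⁴ → 1/(ℏc)³ × (1 GeV in J)⁴ = 2.082 × 10^37 J/m³.
Convert the energy scale: 0.0157 TeV⁴ = 1.57 × 10^10 GeV⁴.
Result: 1.57 × 10^10 × 2.082 × 10^37 = 3.268 × 10^47 J/m³.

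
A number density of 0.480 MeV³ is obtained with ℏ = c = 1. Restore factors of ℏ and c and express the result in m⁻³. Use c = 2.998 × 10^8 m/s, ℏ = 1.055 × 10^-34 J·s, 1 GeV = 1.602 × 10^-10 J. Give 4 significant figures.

Number density is [L]⁻³ = [E]³/(ℏc)³.
1 GeV³ → 1/(ℏc)³ × (1 GeV in J)³ = 1.299 × 10^47 m⁻³.
Convert the energy scale: 0.480 MeV³ = 4.80 × 10^-10 GeV³.
Result: 4.80 × 10^-10 × 1.299 × 10^47 = 6.237 × 10^37 m⁻³.

6.237 × 10^37 m⁻³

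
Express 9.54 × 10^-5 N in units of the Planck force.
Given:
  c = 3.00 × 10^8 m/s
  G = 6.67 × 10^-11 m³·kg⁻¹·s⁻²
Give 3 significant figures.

7.86 × 10^-49

Planck force: F_P = c⁴/G = 1.21 × 10^44 N.
9.54 × 10^-5 / 1.21 × 10^44 = 7.86 × 10^-49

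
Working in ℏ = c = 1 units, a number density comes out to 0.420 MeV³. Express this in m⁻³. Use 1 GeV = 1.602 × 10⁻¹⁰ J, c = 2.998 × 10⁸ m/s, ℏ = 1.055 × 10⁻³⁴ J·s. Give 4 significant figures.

5.457 × 10³⁷ m⁻³

Number density is [L]⁻³ = [E]³/(ℏc)³.
1 GeV³ → 1/(ℏc)³ × (1 GeV in J)³ = 1.299 × 10⁴⁷ m⁻³.
Convert the energy scale: 0.420 MeV³ = 4.20 × 10⁻¹⁰ GeV³.
Result: 4.20 × 10⁻¹⁰ × 1.299 × 10⁴⁷ = 5.457 × 10³⁷ m⁻³.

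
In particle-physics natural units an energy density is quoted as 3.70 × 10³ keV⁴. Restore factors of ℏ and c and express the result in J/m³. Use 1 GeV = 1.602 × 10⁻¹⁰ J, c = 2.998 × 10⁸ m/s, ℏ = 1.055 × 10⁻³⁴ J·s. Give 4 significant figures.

7.702 × 10¹⁶ J/m³

[E]/[L]³ = [E]⁴/(ℏc)³; restore (ℏc)⁻³.
1 GeV⁴ → 1/(ℏc)³ × (1 GeV in J)⁴ = 2.082 × 10³⁷ J/m³.
Convert the energy scale: 3.70 × 10³ keV⁴ = 3.70 × 10⁻²¹ GeV⁴.
Result: 3.70 × 10⁻²¹ × 2.082 × 10³⁷ = 7.702 × 10¹⁶ J/m³.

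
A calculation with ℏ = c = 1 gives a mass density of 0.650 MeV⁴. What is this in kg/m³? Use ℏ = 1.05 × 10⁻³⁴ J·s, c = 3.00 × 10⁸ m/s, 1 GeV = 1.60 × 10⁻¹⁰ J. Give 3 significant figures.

Mass density is [E]/(c²[L]³) = [E]⁴/(ℏ³c⁵).
1 GeV⁴ → 1/(ℏ³c⁵) × (1 GeV in J)⁴ = 2.33 × 10²⁰ kg/m³.
Convert the energy scale: 0.650 MeV⁴ = 6.50 × 10⁻¹³ GeV⁴.
Result: 6.50 × 10⁻¹³ × 2.33 × 10²⁰ = 1.51 × 10⁸ kg/m³.

1.51 × 10⁸ kg/m³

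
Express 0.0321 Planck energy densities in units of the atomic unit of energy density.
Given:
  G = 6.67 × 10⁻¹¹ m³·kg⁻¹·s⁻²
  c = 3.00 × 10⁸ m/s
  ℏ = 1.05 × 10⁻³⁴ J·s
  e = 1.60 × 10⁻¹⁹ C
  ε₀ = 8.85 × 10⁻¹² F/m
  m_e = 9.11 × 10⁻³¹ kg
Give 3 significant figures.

Planck energy density: u_P = c⁷/(ℏG²) = 4.68 × 10¹¹³ J/m³
atomic unit of energy density: u_au = E_h/a₀³ = m_e⁴e¹⁰/((4πε₀)⁵ℏ⁸) = 3.01 × 10¹³ J/m³
0.0321 × 4.68 × 10¹¹³ / 3.01 × 10¹³ = 4.99 × 10⁹⁸

4.99 × 10⁹⁸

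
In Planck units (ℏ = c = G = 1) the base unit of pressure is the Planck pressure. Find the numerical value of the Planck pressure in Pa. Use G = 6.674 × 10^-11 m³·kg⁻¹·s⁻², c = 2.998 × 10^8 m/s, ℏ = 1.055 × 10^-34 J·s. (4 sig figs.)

p_P = c⁷/(ℏG²)
  = 2.177 × 10^59 / 4.699 × 10^-55
  = 4.632 × 10^113 Pa

4.632 × 10^113 Pa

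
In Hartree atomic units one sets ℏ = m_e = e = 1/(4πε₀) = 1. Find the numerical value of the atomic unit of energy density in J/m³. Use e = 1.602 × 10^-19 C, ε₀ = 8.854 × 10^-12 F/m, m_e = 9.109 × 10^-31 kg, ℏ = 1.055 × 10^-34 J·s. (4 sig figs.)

2.929 × 10^13 J/m³

u_au = E_h/a₀³ = m_e⁴e¹⁰/((4πε₀)⁵ℏ⁸)
E_h = 4.354 × 10^-18 J
a₀ = 5.297 × 10^-11 m
E_h/a₀³ = 2.929 × 10^13 J/m³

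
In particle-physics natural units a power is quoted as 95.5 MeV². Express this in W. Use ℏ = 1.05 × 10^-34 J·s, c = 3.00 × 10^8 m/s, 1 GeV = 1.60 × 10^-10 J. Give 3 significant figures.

Power is [E]/[T] = [E]²/ℏ.
1 GeV² → 1/ℏ × (1 GeV in J)² = 2.44 × 10^14 W.
Convert the energy scale: 95.5 MeV² = 9.55 × 10^-5 GeV².
Result: 9.55 × 10^-5 × 2.44 × 10^14 = 2.33 × 10^10 W.

2.33 × 10^10 W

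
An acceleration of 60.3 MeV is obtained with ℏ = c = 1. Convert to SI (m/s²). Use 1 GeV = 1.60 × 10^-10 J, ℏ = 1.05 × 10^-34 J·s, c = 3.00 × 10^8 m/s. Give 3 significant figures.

2.76 × 10^31 m/s²

Acceleration is [L]/[T]² = c·[E]/ℏ.
1 GeV → c/ℏ × (1 GeV in J) = 4.57 × 10^32 m/s².
Convert the energy scale: 60.3 MeV = 0.0603 GeV.
Result: 0.0603 × 4.57 × 10^32 = 2.76 × 10^31 m/s².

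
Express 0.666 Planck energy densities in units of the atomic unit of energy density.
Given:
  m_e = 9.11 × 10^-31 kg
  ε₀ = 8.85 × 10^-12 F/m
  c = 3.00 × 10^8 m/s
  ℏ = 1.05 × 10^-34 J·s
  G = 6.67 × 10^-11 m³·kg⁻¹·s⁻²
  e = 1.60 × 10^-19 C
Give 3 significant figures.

Planck energy density: u_P = c⁷/(ℏG²) = 4.68 × 10^113 J/m³
atomic unit of energy density: u_au = E_h/a₀³ = m_e⁴e¹⁰/((4πε₀)⁵ℏ⁸) = 3.01 × 10^13 J/m³
0.666 × 4.68 × 10^113 / 3.01 × 10^13 = 1.03 × 10^100

1.03 × 10^100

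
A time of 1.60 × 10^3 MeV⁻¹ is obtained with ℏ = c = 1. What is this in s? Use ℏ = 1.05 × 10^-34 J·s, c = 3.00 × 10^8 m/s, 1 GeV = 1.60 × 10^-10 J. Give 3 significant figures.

A time is [E]⁻¹ in ℏ=c=1; restore one factor of ℏ.
1 GeV⁻¹ → ℏ × (1 GeV in J)⁻¹ = 6.56 × 10^-25 s.
Convert the energy scale: 1.60 × 10^3 MeV⁻¹ = 1.60 × 10^6 GeV⁻¹.
Result: 1.60 × 10^6 × 6.56 × 10^-25 = 1.05 × 10^-18 s.

1.05 × 10^-18 s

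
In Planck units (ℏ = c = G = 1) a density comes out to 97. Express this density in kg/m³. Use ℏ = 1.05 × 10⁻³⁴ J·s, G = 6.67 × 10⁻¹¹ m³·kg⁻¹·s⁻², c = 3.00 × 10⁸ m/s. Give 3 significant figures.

One Planck density: ρ_P = c⁵/(ℏG²) = 5.20 × 10⁹⁶ kg/m³.
97 × 5.20 × 10⁹⁶ kg/m³ = 5.05 × 10⁹⁸ kg/m³

5.05 × 10⁹⁸ kg/m³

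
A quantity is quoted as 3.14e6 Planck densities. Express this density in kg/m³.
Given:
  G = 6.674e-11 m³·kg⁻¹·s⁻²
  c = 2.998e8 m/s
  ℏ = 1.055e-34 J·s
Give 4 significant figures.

1.618e103 kg/m³

One Planck density: ρ_P = c⁵/(ℏG²) = 5.154e96 kg/m³.
3.14e6 × 5.154e96 kg/m³ = 1.618e103 kg/m³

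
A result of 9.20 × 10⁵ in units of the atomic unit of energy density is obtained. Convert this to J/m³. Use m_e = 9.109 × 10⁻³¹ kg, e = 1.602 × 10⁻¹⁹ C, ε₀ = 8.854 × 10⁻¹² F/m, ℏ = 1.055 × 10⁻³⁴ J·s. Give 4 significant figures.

One atomic unit of energy density: u_au = E_h/a₀³ = m_e⁴e¹⁰/((4πε₀)⁵ℏ⁸) = 2.929 × 10¹³ J/m³.
9.20 × 10⁵ × 2.929 × 10¹³ J/m³ = 2.695 × 10¹⁹ J/m³

2.695 × 10¹⁹ J/m³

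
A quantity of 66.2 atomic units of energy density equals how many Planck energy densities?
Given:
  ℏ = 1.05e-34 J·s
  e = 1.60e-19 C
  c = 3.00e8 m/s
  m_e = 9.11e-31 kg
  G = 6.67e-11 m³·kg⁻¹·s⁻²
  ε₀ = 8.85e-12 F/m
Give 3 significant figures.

atomic unit of energy density: u_au = E_h/a₀³ = m_e⁴e¹⁰/((4πε₀)⁵ℏ⁸) = 3.01e13 J/m³
Planck energy density: u_P = c⁷/(ℏG²) = 4.68e113 J/m³
66.2 × 3.01e13 / 4.68e113 = 4.26e-99

4.26e-99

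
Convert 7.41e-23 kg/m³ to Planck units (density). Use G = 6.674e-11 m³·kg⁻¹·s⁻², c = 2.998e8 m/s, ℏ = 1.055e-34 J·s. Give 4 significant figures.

1.438e-119

Planck density: ρ_P = c⁵/(ℏG²) = 5.154e96 kg/m³.
7.41e-23 / 5.154e96 = 1.438e-119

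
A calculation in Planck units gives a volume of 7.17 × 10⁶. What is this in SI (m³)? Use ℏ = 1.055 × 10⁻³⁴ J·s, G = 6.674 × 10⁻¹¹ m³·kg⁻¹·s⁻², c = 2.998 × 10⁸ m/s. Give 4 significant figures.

One Planck volume: V_P = (ℏG/c³)^(3/2) = 4.224 × 10⁻¹⁰⁵ m³.
7.17 × 10⁶ × 4.224 × 10⁻¹⁰⁵ m³ = 3.029 × 10⁻⁹⁸ m³

3.029 × 10⁻⁹⁸ m³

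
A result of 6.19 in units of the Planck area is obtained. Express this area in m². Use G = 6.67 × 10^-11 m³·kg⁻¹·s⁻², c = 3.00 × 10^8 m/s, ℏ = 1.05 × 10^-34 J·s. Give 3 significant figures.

One Planck area: A_P = ℏG/c³ = 2.59 × 10^-70 m².
6.19 × 2.59 × 10^-70 m² = 1.61 × 10^-69 m²

1.61 × 10^-69 m²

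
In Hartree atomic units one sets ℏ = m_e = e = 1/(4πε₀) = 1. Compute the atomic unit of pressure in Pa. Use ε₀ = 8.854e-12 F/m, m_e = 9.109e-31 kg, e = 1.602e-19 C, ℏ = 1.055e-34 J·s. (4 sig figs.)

2.929e13 Pa

P_au = E_h/a₀³ = m_e⁴e¹⁰/((4πε₀)⁵ℏ⁸)
E_h = 4.354e-18 J
a₀ = 5.297e-11 m
E_h/a₀³ = 2.929e13 Pa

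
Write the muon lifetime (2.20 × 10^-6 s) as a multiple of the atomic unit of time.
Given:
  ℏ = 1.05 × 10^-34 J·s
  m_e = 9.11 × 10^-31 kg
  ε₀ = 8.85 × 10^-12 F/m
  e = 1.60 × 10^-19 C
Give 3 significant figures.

9.17 × 10^10

atomic unit of time: τ_au = (4πε₀)²ℏ³/(m_e e⁴) = 2.40 × 10^-17 s.
2.20 × 10^-6 / 2.40 × 10^-17 = 9.17 × 10^10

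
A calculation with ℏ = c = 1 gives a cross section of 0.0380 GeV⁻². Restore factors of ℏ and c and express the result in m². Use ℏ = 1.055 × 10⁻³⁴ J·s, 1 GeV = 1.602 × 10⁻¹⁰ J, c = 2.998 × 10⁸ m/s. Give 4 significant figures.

Area is [L]² = [E]⁻²·(ℏc)²; restore (ℏc)².
1 GeV⁻² → (ℏc)² × (1 GeV in J)⁻² = 3.898 × 10⁻³² m².
Result: 0.0380 × 3.898 × 10⁻³² = 1.481 × 10⁻³³ m².

1.481 × 10⁻³³ m²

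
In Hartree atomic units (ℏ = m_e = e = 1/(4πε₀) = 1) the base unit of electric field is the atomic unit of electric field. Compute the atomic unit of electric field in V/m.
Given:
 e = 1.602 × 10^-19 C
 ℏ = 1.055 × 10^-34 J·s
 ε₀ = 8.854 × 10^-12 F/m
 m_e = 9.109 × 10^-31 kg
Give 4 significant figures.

5.131 × 10^11 V/m

E_au = E_h/(e a₀) = m_e²e⁵/((4πε₀)³ℏ⁴)
E_h = 4.354 × 10^-18 J
a₀ = 5.297 × 10^-11 m
E_h/(e·a₀) = 5.131 × 10^11 V/m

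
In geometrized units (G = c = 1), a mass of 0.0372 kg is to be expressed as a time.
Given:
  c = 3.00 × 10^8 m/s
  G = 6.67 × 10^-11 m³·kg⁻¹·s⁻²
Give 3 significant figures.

9.19 × 10^-38 s

Mass → time via G/c³.
0.0372 kg × (G/c³) = 9.19 × 10^-38 s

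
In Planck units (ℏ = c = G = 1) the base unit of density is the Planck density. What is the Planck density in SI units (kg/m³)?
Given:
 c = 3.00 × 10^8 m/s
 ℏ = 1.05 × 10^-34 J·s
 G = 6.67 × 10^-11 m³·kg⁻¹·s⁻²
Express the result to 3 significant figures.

ρ_P = c⁵/(ℏG²)
  = 2.43 × 10^42 / 4.67 × 10^-55
  = 5.20 × 10^96 kg/m³

5.20 × 10^96 kg/m³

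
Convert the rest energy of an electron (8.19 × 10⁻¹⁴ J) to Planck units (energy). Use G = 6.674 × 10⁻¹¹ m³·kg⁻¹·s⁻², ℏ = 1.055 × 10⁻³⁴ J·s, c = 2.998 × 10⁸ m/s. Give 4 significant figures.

4.186 × 10⁻²³

Planck energy: E_P = √(ℏc⁵/G) = 1.957 × 10⁹ J.
8.19 × 10⁻¹⁴ / 1.957 × 10⁹ = 4.186 × 10⁻²³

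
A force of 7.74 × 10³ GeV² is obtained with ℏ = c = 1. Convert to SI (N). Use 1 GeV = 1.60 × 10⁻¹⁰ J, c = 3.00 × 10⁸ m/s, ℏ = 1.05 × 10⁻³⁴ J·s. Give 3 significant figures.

Force is [E]/[L] = [E]²/(ℏc); restore (ℏc)⁻¹.
1 GeV² → 1/(ℏc) × (1 GeV in J)² = 8.13 × 10⁵ N.
Result: 7.74 × 10³ × 8.13 × 10⁵ = 6.29 × 10⁹ N.

6.29 × 10⁹ N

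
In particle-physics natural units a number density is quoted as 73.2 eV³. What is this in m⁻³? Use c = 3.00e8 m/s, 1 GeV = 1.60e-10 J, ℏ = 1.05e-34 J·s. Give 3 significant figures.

9.59e21 m⁻³

Number density is [L]⁻³ = [E]³/(ℏc)³.
1 GeV³ → 1/(ℏc)³ × (1 GeV in J)³ = 1.31e47 m⁻³.
Convert the energy scale: 73.2 eV³ = 7.32e-26 GeV³.
Result: 7.32e-26 × 1.31e47 = 9.59e21 m⁻³.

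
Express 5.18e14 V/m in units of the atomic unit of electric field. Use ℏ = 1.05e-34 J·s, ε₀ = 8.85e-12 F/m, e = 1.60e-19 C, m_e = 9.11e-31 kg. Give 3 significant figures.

atomic unit of electric field: E_au = E_h/(e a₀) = m_e²e⁵/((4πε₀)³ℏ⁴) = 5.20e11 V/m.
5.18e14 / 5.20e11 = 995

995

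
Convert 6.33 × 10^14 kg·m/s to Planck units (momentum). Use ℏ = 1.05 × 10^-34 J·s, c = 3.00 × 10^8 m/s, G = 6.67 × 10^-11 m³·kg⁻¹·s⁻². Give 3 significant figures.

9.71 × 10^13

Planck momentum: p_P = √(ℏc³/G) = 6.52 kg·m/s.
6.33 × 10^14 / 6.52 = 9.71 × 10^13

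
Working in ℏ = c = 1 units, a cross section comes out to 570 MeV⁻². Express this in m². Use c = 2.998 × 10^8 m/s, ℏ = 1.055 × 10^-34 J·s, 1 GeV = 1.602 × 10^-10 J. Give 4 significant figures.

Area is [L]² = [E]⁻²·(ℏc)²; restore (ℏc)².
1 GeV⁻² → (ℏc)² × (1 GeV in J)⁻² = 3.898 × 10^-32 m².
Convert the energy scale: 570 MeV⁻² = 5.70 × 10^8 GeV⁻².
Result: 5.70 × 10^8 × 3.898 × 10^-32 = 2.222 × 10^-23 m².

2.222 × 10^-23 m²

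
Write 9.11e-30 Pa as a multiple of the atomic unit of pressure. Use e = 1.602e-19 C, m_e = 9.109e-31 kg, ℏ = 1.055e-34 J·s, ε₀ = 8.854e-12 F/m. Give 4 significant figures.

atomic unit of pressure: P_au = E_h/a₀³ = m_e⁴e¹⁰/((4πε₀)⁵ℏ⁸) = 2.929e13 Pa.
9.11e-30 / 2.929e13 = 3.110e-43

3.110e-43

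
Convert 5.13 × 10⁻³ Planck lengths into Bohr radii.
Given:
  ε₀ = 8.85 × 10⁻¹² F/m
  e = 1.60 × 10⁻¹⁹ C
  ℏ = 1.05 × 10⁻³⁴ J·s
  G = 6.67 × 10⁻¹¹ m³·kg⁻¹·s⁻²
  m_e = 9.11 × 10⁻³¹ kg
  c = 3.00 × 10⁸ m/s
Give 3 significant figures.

1.57 × 10⁻²⁷

Planck length: ℓ_P = √(ℏG/c³) = 1.61 × 10⁻³⁵ m
Bohr radius: a₀ = 4πε₀ℏ²/(m_e e²) = 5.26 × 10⁻¹¹ m
5.13 × 10⁻³ × 1.61 × 10⁻³⁵ / 5.26 × 10⁻¹¹ = 1.57 × 10⁻²⁷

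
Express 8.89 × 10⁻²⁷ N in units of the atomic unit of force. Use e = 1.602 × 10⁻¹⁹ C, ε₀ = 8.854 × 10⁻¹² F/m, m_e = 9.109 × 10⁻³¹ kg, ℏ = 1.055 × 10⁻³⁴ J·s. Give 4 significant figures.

1.082 × 10⁻¹⁹

atomic unit of force: F_au = E_h/a₀ = m_e²e⁶/((4πε₀)³ℏ⁴) = 8.220 × 10⁻⁸ N.
8.89 × 10⁻²⁷ / 8.220 × 10⁻⁸ = 1.082 × 10⁻¹⁹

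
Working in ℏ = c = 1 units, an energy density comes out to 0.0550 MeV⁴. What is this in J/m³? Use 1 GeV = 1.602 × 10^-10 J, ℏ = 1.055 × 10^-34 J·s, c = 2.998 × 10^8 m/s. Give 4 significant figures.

[E]/[L]³ = [E]⁴/(ℏc)³; restore (ℏc)⁻³.
1 GeV⁴ → 1/(ℏc)³ × (1 GeV in J)⁴ = 2.082 × 10^37 J/m³.
Convert the energy scale: 0.0550 MeV⁴ = 5.50 × 10^-14 GeV⁴.
Result: 5.50 × 10^-14 × 2.082 × 10^37 = 1.145 × 10^24 J/m³.

1.145 × 10^24 J/m³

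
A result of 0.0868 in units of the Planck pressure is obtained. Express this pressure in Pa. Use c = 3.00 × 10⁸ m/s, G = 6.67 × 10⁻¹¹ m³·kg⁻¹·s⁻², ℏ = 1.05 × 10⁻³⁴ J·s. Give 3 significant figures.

One Planck pressure: p_P = c⁷/(ℏG²) = 4.68 × 10¹¹³ Pa.
0.0868 × 4.68 × 10¹¹³ Pa = 4.06 × 10¹¹² Pa

4.06 × 10¹¹² Pa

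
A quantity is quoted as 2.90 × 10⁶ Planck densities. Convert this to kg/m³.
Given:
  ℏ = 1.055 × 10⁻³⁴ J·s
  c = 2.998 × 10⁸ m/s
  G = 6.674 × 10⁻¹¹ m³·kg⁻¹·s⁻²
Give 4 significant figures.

1.495 × 10¹⁰³ kg/m³

One Planck density: ρ_P = c⁵/(ℏG²) = 5.154 × 10⁹⁶ kg/m³.
2.90 × 10⁶ × 5.154 × 10⁹⁶ kg/m³ = 1.495 × 10¹⁰³ kg/m³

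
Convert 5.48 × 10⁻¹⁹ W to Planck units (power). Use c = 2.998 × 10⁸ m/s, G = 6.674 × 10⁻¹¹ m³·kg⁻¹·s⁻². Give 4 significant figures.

Planck power: P_P = c⁵/G = 3.629 × 10⁵² W.
5.48 × 10⁻¹⁹ / 3.629 × 10⁵² = 1.510 × 10⁻⁷¹

1.510 × 10⁻⁷¹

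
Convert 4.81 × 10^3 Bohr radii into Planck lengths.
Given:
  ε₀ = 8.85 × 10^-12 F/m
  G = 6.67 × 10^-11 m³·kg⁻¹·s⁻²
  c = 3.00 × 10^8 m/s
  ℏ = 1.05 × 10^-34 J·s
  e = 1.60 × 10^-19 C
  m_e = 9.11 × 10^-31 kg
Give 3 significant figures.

Bohr radius: a₀ = 4πε₀ℏ²/(m_e e²) = 5.26 × 10^-11 m
Planck length: ℓ_P = √(ℏG/c³) = 1.61 × 10^-35 m
4.81 × 10^3 × 5.26 × 10^-11 / 1.61 × 10^-35 = 1.57 × 10^28

1.57 × 10^28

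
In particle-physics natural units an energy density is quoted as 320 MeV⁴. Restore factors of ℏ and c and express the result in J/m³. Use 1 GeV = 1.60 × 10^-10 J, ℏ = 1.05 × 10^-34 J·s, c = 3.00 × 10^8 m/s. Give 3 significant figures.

6.71 × 10^27 J/m³

[E]/[L]³ = [E]⁴/(ℏc)³; restore (ℏc)⁻³.
1 GeV⁴ → 1/(ℏc)³ × (1 GeV in J)⁴ = 2.10 × 10^37 J/m³.
Convert the energy scale: 320 MeV⁴ = 3.20 × 10^-10 GeV⁴.
Result: 3.20 × 10^-10 × 2.10 × 10^37 = 6.71 × 10^27 J/m³.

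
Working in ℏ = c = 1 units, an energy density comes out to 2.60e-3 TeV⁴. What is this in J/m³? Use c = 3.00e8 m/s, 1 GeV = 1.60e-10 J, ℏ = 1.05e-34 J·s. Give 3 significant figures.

5.45e46 J/m³

[E]/[L]³ = [E]⁴/(ℏc)³; restore (ℏc)⁻³.
1 GeV⁴ → 1/(ℏc)³ × (1 GeV in J)⁴ = 2.10e37 J/m³.
Convert the energy scale: 2.60e-3 TeV⁴ = 2.60e9 GeV⁴.
Result: 2.60e9 × 2.10e37 = 5.45e46 J/m³.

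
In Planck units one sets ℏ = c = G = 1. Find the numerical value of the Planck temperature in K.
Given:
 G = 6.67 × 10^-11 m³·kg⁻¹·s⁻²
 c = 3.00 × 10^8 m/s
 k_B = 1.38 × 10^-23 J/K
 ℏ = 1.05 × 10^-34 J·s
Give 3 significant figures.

1.42 × 10^32 K

T_P = √(ℏc⁵/G) / k_B
  = √(3.83 × 10^18) × 7.25 × 10^22
  = 1.42 × 10^32 K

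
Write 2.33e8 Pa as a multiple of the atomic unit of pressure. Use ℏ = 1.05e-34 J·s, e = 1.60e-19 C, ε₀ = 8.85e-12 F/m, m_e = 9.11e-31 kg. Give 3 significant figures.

atomic unit of pressure: P_au = E_h/a₀³ = m_e⁴e¹⁰/((4πε₀)⁵ℏ⁸) = 3.01e13 Pa.
2.33e8 / 3.01e13 = 7.73e-6

7.73e-6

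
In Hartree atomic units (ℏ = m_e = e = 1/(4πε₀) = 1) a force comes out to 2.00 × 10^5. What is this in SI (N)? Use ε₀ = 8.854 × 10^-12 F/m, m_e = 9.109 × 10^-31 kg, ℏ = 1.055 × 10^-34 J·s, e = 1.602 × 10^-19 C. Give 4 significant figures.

0.01644 N

One atomic unit of force: F_au = E_h/a₀ = m_e²e⁶/((4πε₀)³ℏ⁴) = 8.220 × 10^-8 N.
2.00 × 10^5 × 8.220 × 10^-8 N = 0.01644 N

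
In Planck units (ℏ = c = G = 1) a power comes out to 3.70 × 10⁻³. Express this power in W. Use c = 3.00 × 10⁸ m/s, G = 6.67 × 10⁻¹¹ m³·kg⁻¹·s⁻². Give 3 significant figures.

1.35 × 10⁵⁰ W

One Planck power: P_P = c⁵/G = 3.64 × 10⁵² W.
3.70 × 10⁻³ × 3.64 × 10⁵² W = 1.35 × 10⁵⁰ W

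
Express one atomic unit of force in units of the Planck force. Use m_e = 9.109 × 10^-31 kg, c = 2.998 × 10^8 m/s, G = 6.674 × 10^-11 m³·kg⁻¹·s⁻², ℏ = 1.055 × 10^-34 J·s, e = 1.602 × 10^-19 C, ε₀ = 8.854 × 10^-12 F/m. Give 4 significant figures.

atomic unit of force: F_au = E_h/a₀ = m_e²e⁶/((4πε₀)³ℏ⁴) = 8.220 × 10^-8 N
Planck force: F_P = c⁴/G = 1.210 × 10^44 N
ratio = 8.220 × 10^-8 / 1.210 × 10^44 = 6.791 × 10^-52

6.791 × 10^-52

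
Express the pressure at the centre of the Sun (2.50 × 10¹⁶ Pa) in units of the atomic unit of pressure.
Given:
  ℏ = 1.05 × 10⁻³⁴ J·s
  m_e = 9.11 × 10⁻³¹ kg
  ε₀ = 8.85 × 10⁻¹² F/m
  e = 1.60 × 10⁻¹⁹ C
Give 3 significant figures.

830

atomic unit of pressure: P_au = E_h/a₀³ = m_e⁴e¹⁰/((4πε₀)⁵ℏ⁸) = 3.01 × 10¹³ Pa.
2.50 × 10¹⁶ / 3.01 × 10¹³ = 830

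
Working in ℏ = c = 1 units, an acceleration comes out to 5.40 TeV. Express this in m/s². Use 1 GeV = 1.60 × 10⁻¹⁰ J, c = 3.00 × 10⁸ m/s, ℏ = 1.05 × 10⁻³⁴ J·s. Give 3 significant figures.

2.47 × 10³⁶ m/s²

Acceleration is [L]/[T]² = c·[E]/ℏ.
1 GeV → c/ℏ × (1 GeV in J) = 4.57 × 10³² m/s².
Convert the energy scale: 5.40 TeV = 5.40 × 10³ GeV.
Result: 5.40 × 10³ × 4.57 × 10³² = 2.47 × 10³⁶ m/s².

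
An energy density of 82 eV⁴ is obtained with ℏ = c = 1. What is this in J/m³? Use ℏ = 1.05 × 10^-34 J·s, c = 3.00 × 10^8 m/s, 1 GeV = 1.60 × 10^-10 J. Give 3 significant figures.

[E]/[L]³ = [E]⁴/(ℏc)³; restore (ℏc)⁻³.
1 GeV⁴ → 1/(ℏc)³ × (1 GeV in J)⁴ = 2.10 × 10^37 J/m³.
Convert the energy scale: 82 eV⁴ = 8.20 × 10^-35 GeV⁴.
Result: 8.20 × 10^-35 × 2.10 × 10^37 = 1.72 × 10^3 J/m³.

1.72 × 10^3 J/m³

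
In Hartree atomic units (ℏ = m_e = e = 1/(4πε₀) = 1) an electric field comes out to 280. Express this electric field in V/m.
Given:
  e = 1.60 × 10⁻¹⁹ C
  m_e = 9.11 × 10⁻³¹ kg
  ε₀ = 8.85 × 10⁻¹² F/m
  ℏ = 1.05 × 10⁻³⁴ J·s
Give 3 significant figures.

One atomic unit of electric field: E_au = E_h/(e a₀) = m_e²e⁵/((4πε₀)³ℏ⁴) = 5.20 × 10¹¹ V/m.
280 × 5.20 × 10¹¹ V/m = 1.46 × 10¹⁴ V/m

1.46 × 10¹⁴ V/m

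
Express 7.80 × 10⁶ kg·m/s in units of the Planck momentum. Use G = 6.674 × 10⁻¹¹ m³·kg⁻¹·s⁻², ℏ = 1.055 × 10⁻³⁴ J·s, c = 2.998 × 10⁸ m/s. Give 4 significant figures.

Planck momentum: p_P = √(ℏc³/G) = 6.527 kg·m/s.
7.80 × 10⁶ / 6.527 = 1.195 × 10⁶

1.195 × 10⁶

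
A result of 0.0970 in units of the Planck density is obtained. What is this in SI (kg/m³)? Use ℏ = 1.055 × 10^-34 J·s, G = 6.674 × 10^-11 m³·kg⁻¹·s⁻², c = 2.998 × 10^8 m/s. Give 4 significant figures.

One Planck density: ρ_P = c⁵/(ℏG²) = 5.154 × 10^96 kg/m³.
0.0970 × 5.154 × 10^96 kg/m³ = 4.999 × 10^95 kg/m³

4.999 × 10^95 kg/m³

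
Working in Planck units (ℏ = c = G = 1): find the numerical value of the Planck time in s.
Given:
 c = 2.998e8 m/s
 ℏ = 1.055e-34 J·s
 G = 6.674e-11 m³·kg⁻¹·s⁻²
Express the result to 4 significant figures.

Dimensional analysis gives t_P = √(ℏG/c⁵).
  = √(2.907e-87)
  = 5.392e-44 s

5.392e-44 s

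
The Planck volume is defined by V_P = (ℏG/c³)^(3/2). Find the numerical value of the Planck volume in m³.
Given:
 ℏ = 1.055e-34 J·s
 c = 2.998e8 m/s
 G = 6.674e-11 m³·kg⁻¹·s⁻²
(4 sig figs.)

V_P = (ℏG/c³)^(3/2)
  = √(1.784e-209)
  = 4.224e-105 m³

4.224e-105 m³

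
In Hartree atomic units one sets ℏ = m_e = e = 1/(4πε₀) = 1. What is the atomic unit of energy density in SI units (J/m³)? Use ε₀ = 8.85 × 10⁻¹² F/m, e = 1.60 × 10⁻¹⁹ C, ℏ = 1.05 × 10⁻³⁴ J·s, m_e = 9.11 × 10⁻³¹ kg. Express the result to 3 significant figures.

3.01 × 10¹³ J/m³

u_au = E_h/a₀³ = m_e⁴e¹⁰/((4πε₀)⁵ℏ⁸)
E_h = 4.38 × 10⁻¹⁸ J
a₀ = 5.26 × 10⁻¹¹ m
E_h/a₀³ = 3.01 × 10¹³ J/m³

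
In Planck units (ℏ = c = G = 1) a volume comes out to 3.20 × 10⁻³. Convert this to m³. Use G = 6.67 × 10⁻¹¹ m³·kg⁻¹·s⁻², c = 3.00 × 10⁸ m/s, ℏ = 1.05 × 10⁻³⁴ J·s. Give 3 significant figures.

1.34 × 10⁻¹⁰⁷ m³

One Planck volume: V_P = (ℏG/c³)^(3/2) = 4.18 × 10⁻¹⁰⁵ m³.
3.20 × 10⁻³ × 4.18 × 10⁻¹⁰⁵ m³ = 1.34 × 10⁻¹⁰⁷ m³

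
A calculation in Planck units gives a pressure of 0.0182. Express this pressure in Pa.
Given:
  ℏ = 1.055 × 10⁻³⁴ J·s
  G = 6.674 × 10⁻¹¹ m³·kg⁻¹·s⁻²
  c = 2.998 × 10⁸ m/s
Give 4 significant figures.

One Planck pressure: p_P = c⁷/(ℏG²) = 4.632 × 10¹¹³ Pa.
0.0182 × 4.632 × 10¹¹³ Pa = 8.431 × 10¹¹¹ Pa

8.431 × 10¹¹¹ Pa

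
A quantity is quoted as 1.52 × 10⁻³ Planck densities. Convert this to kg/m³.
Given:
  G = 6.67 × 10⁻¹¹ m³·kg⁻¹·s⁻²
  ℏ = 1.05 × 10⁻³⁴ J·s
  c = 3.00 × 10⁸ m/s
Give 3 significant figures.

One Planck density: ρ_P = c⁵/(ℏG²) = 5.20 × 10⁹⁶ kg/m³.
1.52 × 10⁻³ × 5.20 × 10⁹⁶ kg/m³ = 7.91 × 10⁹³ kg/m³

7.91 × 10⁹³ kg/m³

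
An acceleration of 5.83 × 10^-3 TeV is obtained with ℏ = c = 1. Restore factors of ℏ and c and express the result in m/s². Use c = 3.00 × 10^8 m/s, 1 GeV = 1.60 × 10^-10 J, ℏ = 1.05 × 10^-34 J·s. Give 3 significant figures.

Acceleration is [L]/[T]² = c·[E]/ℏ.
1 GeV → c/ℏ × (1 GeV in J) = 4.57 × 10^32 m/s².
Convert the energy scale: 5.83 × 10^-3 TeV = 5.83 GeV.
Result: 5.83 × 4.57 × 10^32 = 2.67 × 10^33 m/s².

2.67 × 10^33 m/s²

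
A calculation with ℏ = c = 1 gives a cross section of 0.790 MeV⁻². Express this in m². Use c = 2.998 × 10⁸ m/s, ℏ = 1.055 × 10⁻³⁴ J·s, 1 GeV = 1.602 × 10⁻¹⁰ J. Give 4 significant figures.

Area is [L]² = [E]⁻²·(ℏc)²; restore (ℏc)².
1 GeV⁻² → (ℏc)² × (1 GeV in J)⁻² = 3.898 × 10⁻³² m².
Convert the energy scale: 0.790 MeV⁻² = 7.90 × 10⁵ GeV⁻².
Result: 7.90 × 10⁵ × 3.898 × 10⁻³² = 3.079 × 10⁻²⁶ m².

3.079 × 10⁻²⁶ m²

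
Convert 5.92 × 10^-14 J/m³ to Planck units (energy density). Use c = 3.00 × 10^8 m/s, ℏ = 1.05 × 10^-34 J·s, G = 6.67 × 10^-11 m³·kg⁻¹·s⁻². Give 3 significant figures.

Planck energy density: u_P = c⁷/(ℏG²) = 4.68 × 10^113 J/m³.
5.92 × 10^-14 / 4.68 × 10^113 = 1.26 × 10^-127

1.26 × 10^-127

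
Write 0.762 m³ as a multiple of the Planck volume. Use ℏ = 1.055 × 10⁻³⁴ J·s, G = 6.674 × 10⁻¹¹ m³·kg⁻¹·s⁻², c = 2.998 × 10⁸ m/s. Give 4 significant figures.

1.804 × 10¹⁰⁴

Planck volume: V_P = (ℏG/c³)^(3/2) = 4.224 × 10⁻¹⁰⁵ m³.
0.762 / 4.224 × 10⁻¹⁰⁵ = 1.804 × 10¹⁰⁴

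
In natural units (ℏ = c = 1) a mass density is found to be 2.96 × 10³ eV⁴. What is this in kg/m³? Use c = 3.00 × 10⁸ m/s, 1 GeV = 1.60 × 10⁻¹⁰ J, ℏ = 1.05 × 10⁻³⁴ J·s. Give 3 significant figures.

Mass density is [E]/(c²[L]³) = [E]⁴/(ℏ³c⁵).
1 GeV⁴ → 1/(ℏ³c⁵) × (1 GeV in J)⁴ = 2.33 × 10²⁰ kg/m³.
Convert the energy scale: 2.96 × 10³ eV⁴ = 2.96 × 10⁻³³ GeV⁴.
Result: 2.96 × 10⁻³³ × 2.33 × 10²⁰ = 6.90 × 10⁻¹³ kg/m³.

6.90 × 10⁻¹³ kg/m³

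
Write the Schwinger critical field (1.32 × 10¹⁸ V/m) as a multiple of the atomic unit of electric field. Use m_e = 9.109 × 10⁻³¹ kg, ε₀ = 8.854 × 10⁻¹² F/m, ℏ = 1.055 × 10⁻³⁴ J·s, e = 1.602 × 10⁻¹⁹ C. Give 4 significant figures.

atomic unit of electric field: E_au = E_h/(e a₀) = m_e²e⁵/((4πε₀)³ℏ⁴) = 5.131 × 10¹¹ V/m.
1.32 × 10¹⁸ / 5.131 × 10¹¹ = 2.573 × 10⁶

2.573 × 10⁶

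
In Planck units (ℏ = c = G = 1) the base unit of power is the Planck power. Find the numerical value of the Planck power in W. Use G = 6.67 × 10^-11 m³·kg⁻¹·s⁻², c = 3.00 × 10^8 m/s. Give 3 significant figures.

P_P = c⁵/G
  = 2.43 × 10^42 / 6.67 × 10^-11
  = 3.64 × 10^52 W

3.64 × 10^52 W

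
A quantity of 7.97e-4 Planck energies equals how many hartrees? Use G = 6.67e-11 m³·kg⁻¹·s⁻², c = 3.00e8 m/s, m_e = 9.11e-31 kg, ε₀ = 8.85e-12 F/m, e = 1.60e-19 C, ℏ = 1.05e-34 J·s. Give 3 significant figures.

Planck energy: E_P = √(ℏc⁵/G) = 1.96e9 J
hartree: E_h = m_e e⁴/(4πε₀ℏ)² = 4.38e-18 J
7.97e-4 × 1.96e9 / 4.38e-18 = 3.56e23

3.56e23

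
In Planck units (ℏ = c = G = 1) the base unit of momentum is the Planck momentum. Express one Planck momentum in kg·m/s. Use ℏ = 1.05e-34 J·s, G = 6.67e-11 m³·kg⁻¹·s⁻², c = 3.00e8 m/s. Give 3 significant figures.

p_P = √(ℏc³/G)
  = √(42.5)
  = 6.52 kg·m/s

6.52 kg·m/s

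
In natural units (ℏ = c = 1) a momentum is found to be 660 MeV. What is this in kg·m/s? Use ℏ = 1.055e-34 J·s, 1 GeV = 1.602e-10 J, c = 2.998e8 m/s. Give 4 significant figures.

3.527e-19 kg·m/s

Momentum is [E]/c; divide by c.
1 GeV → 1/c × (1 GeV in J) = 5.344e-19 kg·m/s.
Convert the energy scale: 660 MeV = 0.660 GeV.
Result: 0.660 × 5.344e-19 = 3.527e-19 kg·m/s.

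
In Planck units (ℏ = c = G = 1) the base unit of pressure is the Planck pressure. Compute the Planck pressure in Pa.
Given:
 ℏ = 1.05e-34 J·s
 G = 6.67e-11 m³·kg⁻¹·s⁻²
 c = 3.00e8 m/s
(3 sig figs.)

4.68e113 Pa

p_P = c⁷/(ℏG²)
  = 2.19e59 / 4.67e-55
  = 4.68e113 Pa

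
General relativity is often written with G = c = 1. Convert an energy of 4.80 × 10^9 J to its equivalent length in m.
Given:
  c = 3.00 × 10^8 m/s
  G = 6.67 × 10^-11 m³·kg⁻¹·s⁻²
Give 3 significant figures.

3.95 × 10^-35 m

Energy → length via G/c⁴.
4.80 × 10^9 J × (G/c⁴) = 3.95 × 10^-35 m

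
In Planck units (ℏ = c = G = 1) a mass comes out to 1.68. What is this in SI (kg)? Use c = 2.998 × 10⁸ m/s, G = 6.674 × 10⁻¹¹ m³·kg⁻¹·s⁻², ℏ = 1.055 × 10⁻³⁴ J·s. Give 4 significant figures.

One Planck mass: m_P = √(ℏc/G) = 2.177 × 10⁻⁸ kg.
1.68 × 2.177 × 10⁻⁸ kg = 3.657 × 10⁻⁸ kg

3.657 × 10⁻⁸ kg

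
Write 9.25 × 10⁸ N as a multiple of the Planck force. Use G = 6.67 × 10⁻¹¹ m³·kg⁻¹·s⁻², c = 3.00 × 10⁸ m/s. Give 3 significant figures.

7.62 × 10⁻³⁶

Planck force: F_P = c⁴/G = 1.21 × 10⁴⁴ N.
9.25 × 10⁸ / 1.21 × 10⁴⁴ = 7.62 × 10⁻³⁶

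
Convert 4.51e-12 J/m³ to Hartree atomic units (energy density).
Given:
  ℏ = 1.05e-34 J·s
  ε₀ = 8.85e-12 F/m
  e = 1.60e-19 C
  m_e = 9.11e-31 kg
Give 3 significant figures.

atomic unit of energy density: u_au = E_h/a₀³ = m_e⁴e¹⁰/((4πε₀)⁵ℏ⁸) = 3.01e13 J/m³.
4.51e-12 / 3.01e13 = 1.50e-25

1.50e-25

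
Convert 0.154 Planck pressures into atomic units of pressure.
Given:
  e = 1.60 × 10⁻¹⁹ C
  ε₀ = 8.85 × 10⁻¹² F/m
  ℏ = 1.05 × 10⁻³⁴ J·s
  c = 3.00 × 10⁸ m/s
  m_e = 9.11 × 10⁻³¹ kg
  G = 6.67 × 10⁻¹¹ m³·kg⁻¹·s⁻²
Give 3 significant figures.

2.39 × 10⁹⁹

Planck pressure: p_P = c⁷/(ℏG²) = 4.68 × 10¹¹³ Pa
atomic unit of pressure: P_au = E_h/a₀³ = m_e⁴e¹⁰/((4πε₀)⁵ℏ⁸) = 3.01 × 10¹³ Pa
0.154 × 4.68 × 10¹¹³ / 3.01 × 10¹³ = 2.39 × 10⁹⁹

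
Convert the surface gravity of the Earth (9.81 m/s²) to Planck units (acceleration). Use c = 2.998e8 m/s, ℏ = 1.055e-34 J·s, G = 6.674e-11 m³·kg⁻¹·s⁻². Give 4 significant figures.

1.764e-51

Planck acceleration: a_P = √(c⁷/(ℏG)) = 5.560e51 m/s².
9.81 / 5.560e51 = 1.764e-51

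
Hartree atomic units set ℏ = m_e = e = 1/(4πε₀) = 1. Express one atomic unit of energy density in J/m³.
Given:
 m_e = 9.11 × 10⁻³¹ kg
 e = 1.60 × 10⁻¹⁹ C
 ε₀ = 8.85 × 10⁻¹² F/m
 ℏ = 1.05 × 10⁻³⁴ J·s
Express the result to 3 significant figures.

3.01 × 10¹³ J/m³

The unique combination of the constants set to 1 with dimensions of energy density is u_au = E_h/a₀³ = m_e⁴e¹⁰/((4πε₀)⁵ℏ⁸).
E_h = 4.38 × 10⁻¹⁸ J
a₀ = 5.26 × 10⁻¹¹ m
E_h/a₀³ = 3.01 × 10¹³ J/m³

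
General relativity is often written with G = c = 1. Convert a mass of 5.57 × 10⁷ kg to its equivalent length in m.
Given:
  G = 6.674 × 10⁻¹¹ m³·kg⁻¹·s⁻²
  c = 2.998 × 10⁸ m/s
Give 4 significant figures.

4.136 × 10⁻²⁰ m

In G = c = 1 units mass has dimensions of length; the conversion factor is G/c².
5.57 × 10⁷ kg × (G/c²) = 4.136 × 10⁻²⁰ m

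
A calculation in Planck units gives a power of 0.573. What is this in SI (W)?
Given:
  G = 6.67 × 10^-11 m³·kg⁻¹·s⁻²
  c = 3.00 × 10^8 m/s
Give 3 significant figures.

2.09 × 10^52 W

One Planck power: P_P = c⁵/G = 3.64 × 10^52 W.
0.573 × 3.64 × 10^52 W = 2.09 × 10^52 W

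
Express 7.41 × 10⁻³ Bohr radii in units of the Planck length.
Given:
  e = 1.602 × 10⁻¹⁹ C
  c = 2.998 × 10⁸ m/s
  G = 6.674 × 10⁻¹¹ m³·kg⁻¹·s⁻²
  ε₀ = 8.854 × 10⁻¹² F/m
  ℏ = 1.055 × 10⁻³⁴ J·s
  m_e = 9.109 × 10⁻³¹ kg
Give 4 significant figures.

Bohr radius: a₀ = 4πε₀ℏ²/(m_e e²) = 5.297 × 10⁻¹¹ m
Planck length: ℓ_P = √(ℏG/c³) = 1.616 × 10⁻³⁵ m
7.41 × 10⁻³ × 5.297 × 10⁻¹¹ / 1.616 × 10⁻³⁵ = 2.428 × 10²²

2.428 × 10²²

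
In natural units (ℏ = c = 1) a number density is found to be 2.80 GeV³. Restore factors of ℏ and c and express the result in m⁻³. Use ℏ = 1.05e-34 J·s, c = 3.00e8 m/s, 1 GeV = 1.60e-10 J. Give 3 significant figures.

3.67e47 m⁻³

Number density is [L]⁻³ = [E]³/(ℏc)³.
1 GeV³ → 1/(ℏc)³ × (1 GeV in J)³ = 1.31e47 m⁻³.
Result: 2.80 × 1.31e47 = 3.67e47 m⁻³.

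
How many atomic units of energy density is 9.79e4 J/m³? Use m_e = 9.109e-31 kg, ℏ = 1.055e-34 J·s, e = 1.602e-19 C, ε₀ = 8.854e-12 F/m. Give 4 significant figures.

atomic unit of energy density: u_au = E_h/a₀³ = m_e⁴e¹⁰/((4πε₀)⁵ℏ⁸) = 2.929e13 J/m³.
9.79e4 / 2.929e13 = 3.342e-9

3.342e-9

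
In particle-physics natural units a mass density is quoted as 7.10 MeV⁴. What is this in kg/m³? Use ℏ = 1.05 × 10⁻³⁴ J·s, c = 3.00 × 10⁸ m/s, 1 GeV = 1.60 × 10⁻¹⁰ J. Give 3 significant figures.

Mass density is [E]/(c²[L]³) = [E]⁴/(ℏ³c⁵).
1 GeV⁴ → 1/(ℏ³c⁵) × (1 GeV in J)⁴ = 2.33 × 10²⁰ kg/m³.
Convert the energy scale: 7.10 MeV⁴ = 7.10 × 10⁻¹² GeV⁴.
Result: 7.10 × 10⁻¹² × 2.33 × 10²⁰ = 1.65 × 10⁹ kg/m³.

1.65 × 10⁹ kg/m³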